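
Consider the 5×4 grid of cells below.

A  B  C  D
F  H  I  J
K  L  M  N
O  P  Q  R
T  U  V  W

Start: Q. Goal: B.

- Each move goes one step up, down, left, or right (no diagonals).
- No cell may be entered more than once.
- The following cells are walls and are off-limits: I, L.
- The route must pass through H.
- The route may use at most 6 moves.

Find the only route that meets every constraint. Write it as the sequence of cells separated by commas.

Any route must reach H and still end at B within 6 moves, so the order of the required stops is forced.
Route from Q: left 2 to O, up 2 to F, right 1 to H, up 1 to B — 6 moves in all.
Check: all required cells visited; 6 ≤ 6 moves.

Q, P, O, K, F, H, B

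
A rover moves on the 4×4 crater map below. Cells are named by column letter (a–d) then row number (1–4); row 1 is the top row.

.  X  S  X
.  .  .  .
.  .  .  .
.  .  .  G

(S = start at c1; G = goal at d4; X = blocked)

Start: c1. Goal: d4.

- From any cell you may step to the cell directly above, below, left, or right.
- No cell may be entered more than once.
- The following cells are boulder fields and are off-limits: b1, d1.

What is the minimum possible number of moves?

4

The Manhattan distance from c1 to d4 is |1−4| + |3−4| = 4, so at least 4 moves are needed.
A route of 4 moves achieves this: c1 → c2 → c3 → c4 → d4.
Since 4 matches the lower bound, it is optimal.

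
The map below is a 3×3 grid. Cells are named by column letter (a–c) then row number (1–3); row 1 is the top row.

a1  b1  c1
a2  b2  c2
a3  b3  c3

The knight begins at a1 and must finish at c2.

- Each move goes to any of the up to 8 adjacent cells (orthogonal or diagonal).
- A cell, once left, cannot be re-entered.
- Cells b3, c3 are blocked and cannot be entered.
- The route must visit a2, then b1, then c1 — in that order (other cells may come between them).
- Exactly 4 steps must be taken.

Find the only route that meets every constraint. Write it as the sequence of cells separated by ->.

a1 -> a2 -> b1 -> c1 -> c2

The waypoints must appear in the order a2, b1, c1, with no cell reused.
Route from a1: down to a2, up-right to b1, right to c1, down to c2 — 4 moves in all.
Check: order respected (a2 at step 1, b1 at step 2, c1 at step 3); 4 moves as required.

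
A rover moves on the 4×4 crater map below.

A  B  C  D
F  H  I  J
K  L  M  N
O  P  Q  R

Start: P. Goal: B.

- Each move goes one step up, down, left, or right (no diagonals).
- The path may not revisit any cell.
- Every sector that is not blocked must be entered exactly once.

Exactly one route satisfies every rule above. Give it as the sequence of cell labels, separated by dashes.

Need to visit all 16 open cells exactly once, starting at P and ending at B.
Cell A has only two open neighbours (F and B), so the path must pass straight through it: one of those is the cell it's entered from and the other is where it exits.
Route from P: left 1 to O, up 1 to K, right 2 to M, down 1 to Q, right 1 to R, up 3 to D, left 1 to C, down 1 to I, left 2 to F, up 1 to A, right 1 to B — 15 moves in all.
Check: all 16 open cells covered.

P - O - K - L - M - Q - R - N - J - D - C - I - H - F - A - B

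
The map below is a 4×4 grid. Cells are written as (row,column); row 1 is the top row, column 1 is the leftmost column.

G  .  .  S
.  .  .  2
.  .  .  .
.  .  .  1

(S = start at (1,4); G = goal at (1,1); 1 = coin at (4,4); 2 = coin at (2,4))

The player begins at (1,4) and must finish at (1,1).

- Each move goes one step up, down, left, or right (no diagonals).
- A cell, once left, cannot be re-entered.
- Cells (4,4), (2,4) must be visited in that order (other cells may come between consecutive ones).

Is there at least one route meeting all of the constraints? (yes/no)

Ignoring the required order, 67 revisit-free routes from (1,4) to (1,1) pass through all of (4,4) and (2,4); the waypoint orders that occur are (2,4) → (4,4) (67) — never (4,4) → (2,4).

no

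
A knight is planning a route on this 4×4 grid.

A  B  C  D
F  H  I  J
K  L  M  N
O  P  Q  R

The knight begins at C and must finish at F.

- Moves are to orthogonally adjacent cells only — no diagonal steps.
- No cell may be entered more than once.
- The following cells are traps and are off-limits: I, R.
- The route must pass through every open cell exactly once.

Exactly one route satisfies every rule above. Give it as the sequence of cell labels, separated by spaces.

C D J N M Q P O K L H B A F

Need to visit all 14 open cells exactly once, starting at C and ending at F.
Route from C: right to D, 2× down (reaching N), left to M, down to Q, 2× left (reaching O), up to K, right to L, 2× up (reaching B), left to A, down to F — 13 moves in all.
Check: all 14 open cells covered.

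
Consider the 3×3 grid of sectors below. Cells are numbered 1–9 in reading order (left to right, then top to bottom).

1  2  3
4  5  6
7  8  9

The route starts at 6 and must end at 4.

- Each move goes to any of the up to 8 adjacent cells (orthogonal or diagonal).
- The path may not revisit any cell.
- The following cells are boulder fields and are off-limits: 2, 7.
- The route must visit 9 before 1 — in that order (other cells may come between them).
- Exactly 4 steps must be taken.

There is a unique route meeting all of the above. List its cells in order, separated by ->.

6 -> 9 -> 5 -> 1 -> 4

The waypoints must appear in the order 9, 1, with no cell reused.
Route from 6: down 1 to 9, up-left 2 to 1, down 1 to 4 — 4 moves in all.
Check: order respected (9 at step 1, 1 at step 3); 4 moves as required.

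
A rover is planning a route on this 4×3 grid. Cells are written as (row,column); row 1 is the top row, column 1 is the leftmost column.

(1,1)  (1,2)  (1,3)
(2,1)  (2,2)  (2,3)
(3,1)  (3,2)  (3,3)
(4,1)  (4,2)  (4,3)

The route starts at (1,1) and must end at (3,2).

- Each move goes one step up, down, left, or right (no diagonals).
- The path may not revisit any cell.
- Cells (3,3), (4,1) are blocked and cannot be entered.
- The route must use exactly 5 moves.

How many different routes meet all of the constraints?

2

Need simple routes of exactly 5 moves from (1,1) to (3,2) (Manhattan distance 3, so 1 moves are spent on a detour and 1 undoing it).
Enumerating: (1,1) (1,2) (2,2) (2,1) (3,1) (3,2) | (1,1) (1,2) (1,3) (2,3) (2,2) (3,2).
That gives 2 routes.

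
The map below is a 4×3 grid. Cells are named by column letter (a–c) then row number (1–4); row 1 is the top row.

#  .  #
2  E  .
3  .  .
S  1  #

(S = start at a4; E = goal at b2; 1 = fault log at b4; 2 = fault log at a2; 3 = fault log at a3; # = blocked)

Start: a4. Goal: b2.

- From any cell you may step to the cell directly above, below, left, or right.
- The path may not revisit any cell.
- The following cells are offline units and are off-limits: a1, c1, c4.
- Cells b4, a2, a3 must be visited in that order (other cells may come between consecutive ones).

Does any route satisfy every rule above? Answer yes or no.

Ignoring the required order, 1 revisit-free route from a4 to b2 passes through all of b4, a2, and a3; the waypoint orders that occur are b4 → a3 → a2 (1) — never b4 → a2 → a3.

no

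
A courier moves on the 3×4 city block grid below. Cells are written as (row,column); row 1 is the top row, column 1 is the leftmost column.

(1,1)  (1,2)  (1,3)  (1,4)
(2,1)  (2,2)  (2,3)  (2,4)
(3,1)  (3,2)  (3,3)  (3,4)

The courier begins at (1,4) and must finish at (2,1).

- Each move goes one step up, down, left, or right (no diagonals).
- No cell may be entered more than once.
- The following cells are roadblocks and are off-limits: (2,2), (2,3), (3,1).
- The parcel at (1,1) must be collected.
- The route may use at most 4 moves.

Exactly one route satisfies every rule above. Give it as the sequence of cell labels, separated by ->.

(1,4) -> (1,3) -> (1,2) -> (1,1) -> (2,1)

The budget equals the shortest possible length, so every move has to be on a shortest route through the required cells.
Route from (1,4): 3× left (reaching (1,1)), down to (2,1) — 4 moves in all.
Check: all required cells visited; 4 ≤ 4 moves.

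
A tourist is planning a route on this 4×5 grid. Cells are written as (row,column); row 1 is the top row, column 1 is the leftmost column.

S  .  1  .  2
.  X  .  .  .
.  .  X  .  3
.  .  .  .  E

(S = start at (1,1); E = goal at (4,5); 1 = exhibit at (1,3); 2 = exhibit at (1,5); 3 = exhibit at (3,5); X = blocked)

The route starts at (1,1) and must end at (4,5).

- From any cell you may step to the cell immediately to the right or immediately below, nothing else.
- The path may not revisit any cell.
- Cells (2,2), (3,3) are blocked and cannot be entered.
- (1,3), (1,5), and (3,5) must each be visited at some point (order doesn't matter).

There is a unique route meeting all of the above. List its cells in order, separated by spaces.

(1,1) (1,2) (1,3) (1,4) (1,5) (2,5) (3,5) (4,5)

Moves only go right or down, so the column and row indices never decrease.
Route from (1,1): 4× right (reaching (1,5)), 3× down (reaching (4,5)) — 7 moves in all.
Check: all required cells visited.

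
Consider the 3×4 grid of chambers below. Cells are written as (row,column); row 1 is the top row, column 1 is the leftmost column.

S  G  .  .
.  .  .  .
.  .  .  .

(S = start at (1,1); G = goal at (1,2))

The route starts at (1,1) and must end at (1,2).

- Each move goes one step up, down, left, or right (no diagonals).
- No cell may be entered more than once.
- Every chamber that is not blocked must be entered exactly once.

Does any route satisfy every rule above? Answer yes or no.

yes

One route that works: (1,1) → (2,1) → (3,1) → (3,2) → (2,2) → (2,3) → (3,3) → (3,4) → (2,4) → (1,4) → (1,3) → (1,2).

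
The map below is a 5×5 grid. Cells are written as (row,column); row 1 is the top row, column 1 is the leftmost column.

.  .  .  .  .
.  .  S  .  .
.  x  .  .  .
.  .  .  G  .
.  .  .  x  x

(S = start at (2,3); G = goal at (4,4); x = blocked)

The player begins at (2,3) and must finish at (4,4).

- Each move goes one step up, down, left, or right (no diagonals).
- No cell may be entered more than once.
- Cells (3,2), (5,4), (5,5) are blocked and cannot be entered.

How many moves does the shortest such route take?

The Manhattan distance from (2,3) to (4,4) is |2−4| + |3−4| = 3, so at least 3 moves are needed.
A route of 3 moves achieves this: (2,3) → (3,3) → (4,3) → (4,4).
Since 3 matches the lower bound, it is optimal.

3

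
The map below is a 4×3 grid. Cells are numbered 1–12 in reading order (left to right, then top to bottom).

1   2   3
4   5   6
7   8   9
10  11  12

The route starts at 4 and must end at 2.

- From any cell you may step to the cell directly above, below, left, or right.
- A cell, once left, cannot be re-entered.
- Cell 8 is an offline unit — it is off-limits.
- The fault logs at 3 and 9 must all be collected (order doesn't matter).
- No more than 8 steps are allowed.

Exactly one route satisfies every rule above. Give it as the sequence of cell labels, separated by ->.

4 -> 7 -> 10 -> 11 -> 12 -> 9 -> 6 -> 3 -> 2

The budget equals the shortest possible length, so every move has to be on a shortest route through the required cells.
Route from 4: 2× down (reaching 10), 2× right (reaching 12), 3× up (reaching 3), left to 2 — 8 moves in all.
Check: all required cells visited; 8 ≤ 8 moves.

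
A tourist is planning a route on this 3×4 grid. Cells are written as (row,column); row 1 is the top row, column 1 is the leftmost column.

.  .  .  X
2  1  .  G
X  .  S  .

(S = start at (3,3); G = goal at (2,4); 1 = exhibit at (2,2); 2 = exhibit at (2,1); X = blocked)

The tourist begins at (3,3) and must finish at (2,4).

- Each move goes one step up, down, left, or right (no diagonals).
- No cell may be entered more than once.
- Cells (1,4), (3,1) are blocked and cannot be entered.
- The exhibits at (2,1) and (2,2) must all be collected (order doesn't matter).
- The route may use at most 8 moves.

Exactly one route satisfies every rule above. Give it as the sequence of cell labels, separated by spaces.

Any route must reach (2,1) and (2,2) and still end at (2,4) within 8 moves, so the order of the required stops is forced.
Route from (3,3): left to (3,2), up to (2,2), left to (2,1), up to (1,1), 2× right (reaching (1,3)), down to (2,3), right to (2,4) — 8 moves in all.
Check: all required cells visited; 8 ≤ 8 moves.

(3,3) (3,2) (2,2) (2,1) (1,1) (1,2) (1,3) (2,3) (2,4)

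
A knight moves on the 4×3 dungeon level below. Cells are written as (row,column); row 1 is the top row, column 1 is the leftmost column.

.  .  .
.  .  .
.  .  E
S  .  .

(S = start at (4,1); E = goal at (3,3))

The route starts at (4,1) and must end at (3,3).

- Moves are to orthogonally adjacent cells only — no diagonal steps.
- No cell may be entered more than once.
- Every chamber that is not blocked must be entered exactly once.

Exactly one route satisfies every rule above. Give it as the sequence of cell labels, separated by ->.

(4,1) -> (3,1) -> (2,1) -> (1,1) -> (1,2) -> (1,3) -> (2,3) -> (2,2) -> (3,2) -> (4,2) -> (4,3) -> (3,3)

Need to visit all 12 open cells exactly once, starting at (4,1) and ending at (3,3).
Cell (4,3) has only two open neighbours ((3,3) and (4,2)), so the path must pass straight through it: one of those is the cell it's entered from and the other is where it exits.
Route from (4,1): 3× up (reaching (1,1)), 2× right (reaching (1,3)), down to (2,3), left to (2,2), 2× down (reaching (4,2)), right to (4,3), up to (3,3) — 11 moves in all.
Check: all 12 open cells covered.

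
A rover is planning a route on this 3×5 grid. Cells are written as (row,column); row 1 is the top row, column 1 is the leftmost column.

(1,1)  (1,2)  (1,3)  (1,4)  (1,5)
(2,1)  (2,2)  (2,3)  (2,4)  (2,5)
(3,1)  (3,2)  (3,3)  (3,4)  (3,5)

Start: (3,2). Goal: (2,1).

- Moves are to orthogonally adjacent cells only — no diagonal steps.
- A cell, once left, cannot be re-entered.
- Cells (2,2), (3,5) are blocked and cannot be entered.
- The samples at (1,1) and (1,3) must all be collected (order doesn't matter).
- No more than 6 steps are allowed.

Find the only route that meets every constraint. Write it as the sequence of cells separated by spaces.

(3,2) (3,3) (2,3) (1,3) (1,2) (1,1) (2,1)

The 6-move cap with required stops at (1,1), (1,3) leaves no slack for detours.
Route from (3,2): right 1 to (3,3), up 2 to (1,3), left 2 to (1,1), down 1 to (2,1) — 6 moves in all.
Check: all required cells visited; 6 ≤ 6 moves.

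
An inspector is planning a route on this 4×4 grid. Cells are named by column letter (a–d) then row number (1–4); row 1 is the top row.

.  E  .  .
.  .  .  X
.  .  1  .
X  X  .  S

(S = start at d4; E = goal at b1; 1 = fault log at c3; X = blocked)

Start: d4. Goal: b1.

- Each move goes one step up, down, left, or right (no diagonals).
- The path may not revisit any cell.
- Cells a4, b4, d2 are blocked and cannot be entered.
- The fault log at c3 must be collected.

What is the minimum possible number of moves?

Any route passes through c3 somewhere between d4 and b1. Summing Manhattan distances along the two legs (d4 → c3 → b1) gives a lower bound of 2 + 3 = 5 moves.
A route of 5 moves achieves this: d4 → d3 → c3 → c2 → c1 → b1.
Since 5 matches the lower bound, it is optimal.

5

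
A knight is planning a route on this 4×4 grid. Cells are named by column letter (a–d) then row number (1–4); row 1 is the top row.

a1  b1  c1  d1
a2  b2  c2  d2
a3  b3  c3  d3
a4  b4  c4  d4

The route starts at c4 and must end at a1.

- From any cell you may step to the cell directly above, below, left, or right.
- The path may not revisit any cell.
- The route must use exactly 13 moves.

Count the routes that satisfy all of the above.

27

Need simple routes of exactly 13 moves from c4 to a1 (Manhattan distance 5, so 4 moves are spent on a detour and 4 undoing it).
Branch systematically from the start, pruning whenever the remaining move budget drops below the Manhattan distance to a1 or differs from it in parity. Grouping the completions by first move — via c3: 5; via b4: 11; via d4: 11 — and summing: 5 + 11 + 11 = 27.
That gives 27 routes.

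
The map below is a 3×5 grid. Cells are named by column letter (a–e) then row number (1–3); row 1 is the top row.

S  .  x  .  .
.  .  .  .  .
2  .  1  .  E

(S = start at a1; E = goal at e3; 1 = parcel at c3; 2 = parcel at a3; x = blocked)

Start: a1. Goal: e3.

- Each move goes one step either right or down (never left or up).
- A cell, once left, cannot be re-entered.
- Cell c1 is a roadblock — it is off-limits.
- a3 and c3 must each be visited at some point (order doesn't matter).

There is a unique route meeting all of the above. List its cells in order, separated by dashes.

Moves only go right or down, so the column and row indices never decrease.
Route from a1: 2× down (reaching a3), 4× right (reaching e3) — 6 moves in all.
Check: all required cells visited.

a1 - a2 - a3 - b3 - c3 - d3 - e3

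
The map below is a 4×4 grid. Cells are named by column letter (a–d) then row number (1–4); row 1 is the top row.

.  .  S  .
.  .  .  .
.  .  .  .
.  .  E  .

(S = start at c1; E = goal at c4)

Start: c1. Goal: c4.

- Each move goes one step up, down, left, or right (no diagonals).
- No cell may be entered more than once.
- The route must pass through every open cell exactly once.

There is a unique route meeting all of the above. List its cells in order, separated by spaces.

c1 d1 d2 c2 b2 b1 a1 a2 a3 a4 b4 b3 c3 d3 d4 c4

Need to visit all 16 open cells exactly once, starting at c1 and ending at c4.
Cell a4 has only two open neighbours (a3 and b4), so the path must pass straight through it: one of those is the cell it's entered from and the other is where it exits.
Route from c1: right 1 to d1, down 1 to d2, left 2 to b2, up 1 to b1, left 1 to a1, down 3 to a4, right 1 to b4, up 1 to b3, right 2 to d3, down 1 to d4, left 1 to c4 — 15 moves in all.
Check: all 16 open cells covered.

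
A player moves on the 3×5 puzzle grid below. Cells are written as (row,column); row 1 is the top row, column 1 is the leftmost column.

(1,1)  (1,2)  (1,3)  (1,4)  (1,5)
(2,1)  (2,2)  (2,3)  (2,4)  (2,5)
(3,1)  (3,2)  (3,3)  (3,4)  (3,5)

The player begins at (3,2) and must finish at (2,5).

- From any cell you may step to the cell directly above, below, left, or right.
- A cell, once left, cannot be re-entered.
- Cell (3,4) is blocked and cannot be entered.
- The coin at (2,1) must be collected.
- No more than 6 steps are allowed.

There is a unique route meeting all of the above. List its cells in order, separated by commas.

(3,2), (3,1), (2,1), (2,2), (2,3), (2,4), (2,5)

The budget equals the shortest possible length, so every move has to be on a shortest route through the required cells.
Route from (3,2): left 1 to (3,1), up 1 to (2,1), right 4 to (2,5) — 6 moves in all.
Check: all required cells visited; 6 ≤ 6 moves.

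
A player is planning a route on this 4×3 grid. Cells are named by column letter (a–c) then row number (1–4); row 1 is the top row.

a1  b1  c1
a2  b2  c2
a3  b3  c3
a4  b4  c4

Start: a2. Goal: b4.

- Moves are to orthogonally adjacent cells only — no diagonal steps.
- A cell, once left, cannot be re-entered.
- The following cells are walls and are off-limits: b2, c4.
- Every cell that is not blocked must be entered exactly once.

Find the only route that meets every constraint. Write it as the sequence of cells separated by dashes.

Need to visit all 10 open cells exactly once, starting at a2 and ending at b4.
Route from a2: up to a1, 2× right (reaching c1), 2× down (reaching c3), 2× left (reaching a3), down to a4, right to b4 — 9 moves in all.
Check: all 10 open cells covered.

a2 - a1 - b1 - c1 - c2 - c3 - b3 - a3 - a4 - b4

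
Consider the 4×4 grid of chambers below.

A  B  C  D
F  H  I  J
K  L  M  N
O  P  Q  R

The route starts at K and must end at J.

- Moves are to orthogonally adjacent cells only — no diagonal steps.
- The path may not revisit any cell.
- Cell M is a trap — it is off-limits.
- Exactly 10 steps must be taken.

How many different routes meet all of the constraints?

Need simple routes of exactly 10 moves from K to J (Manhattan distance 4, so 3 moves are spent on a detour and 3 undoing it).
Enumerating: K F A B H L P Q R N J | K O P L H F A B C I J | K O P L H F A B C D J.
That gives 3 routes.

3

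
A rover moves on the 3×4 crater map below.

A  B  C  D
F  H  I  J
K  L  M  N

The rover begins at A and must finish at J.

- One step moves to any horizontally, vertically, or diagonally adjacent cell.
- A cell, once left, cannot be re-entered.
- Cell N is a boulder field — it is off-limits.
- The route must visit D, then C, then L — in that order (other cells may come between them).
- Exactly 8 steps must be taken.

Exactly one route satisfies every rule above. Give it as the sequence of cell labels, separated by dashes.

A - B - I - D - C - H - L - M - J

The waypoints must appear in the order D, C, L, with no cell reused.
Route from A: right 1 to B, down-right 1 to I, up-right 1 to D, left 1 to C, down-left 1 to H, down 1 to L, right 1 to M, up-right 1 to J — 8 moves in all.
Check: order respected (D at step 3, C at step 4, L at step 6); 8 moves as required.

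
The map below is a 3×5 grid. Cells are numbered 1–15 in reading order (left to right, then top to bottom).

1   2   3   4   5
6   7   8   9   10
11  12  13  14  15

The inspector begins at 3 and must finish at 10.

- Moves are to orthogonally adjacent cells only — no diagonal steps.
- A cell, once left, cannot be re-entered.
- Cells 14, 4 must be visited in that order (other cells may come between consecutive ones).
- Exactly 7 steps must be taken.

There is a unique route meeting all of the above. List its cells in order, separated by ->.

The waypoints must appear in the order 14, 4, with no cell reused.
Route from 3: 2× down (reaching 13), right to 14, 2× up (reaching 4), right to 5, down to 10 — 7 moves in all.
Check: order respected (14 at step 3, 4 at step 5); 7 moves as required.

3 -> 8 -> 13 -> 14 -> 9 -> 4 -> 5 -> 10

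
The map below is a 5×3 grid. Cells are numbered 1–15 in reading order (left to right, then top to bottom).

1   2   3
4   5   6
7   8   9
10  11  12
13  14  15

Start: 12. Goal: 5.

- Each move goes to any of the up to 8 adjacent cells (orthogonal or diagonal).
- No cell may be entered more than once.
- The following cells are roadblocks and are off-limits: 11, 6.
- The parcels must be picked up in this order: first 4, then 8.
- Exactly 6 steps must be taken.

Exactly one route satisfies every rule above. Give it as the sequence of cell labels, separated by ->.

The waypoints must appear in the order 4, 8, with no cell reused.
Route from 12: down-left to 14, up-left to 10, 2× up (reaching 4), down-right to 8, up to 5 — 6 moves in all.
Check: order respected (4 at step 4, 8 at step 5); 6 moves as required.

12 -> 14 -> 10 -> 7 -> 4 -> 8 -> 5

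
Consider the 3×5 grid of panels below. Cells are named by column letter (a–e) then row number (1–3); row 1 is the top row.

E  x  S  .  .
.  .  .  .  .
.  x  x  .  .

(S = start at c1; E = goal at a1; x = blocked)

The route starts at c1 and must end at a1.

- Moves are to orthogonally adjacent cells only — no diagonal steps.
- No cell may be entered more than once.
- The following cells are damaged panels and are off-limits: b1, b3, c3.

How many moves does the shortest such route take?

4

The Manhattan distance from c1 to a1 is |1−1| + |3−1| = 2, so at least 2 moves are needed.
That bound ignores the blocked cells. Measuring each leg by the fewest moves that actually steer around them (c1→a1: 4) raises the lower bound to 4.
A route of 4 moves exists: c1 → c2 → b2 → a2 → a1.
Since 4 matches that lower bound, it is optimal.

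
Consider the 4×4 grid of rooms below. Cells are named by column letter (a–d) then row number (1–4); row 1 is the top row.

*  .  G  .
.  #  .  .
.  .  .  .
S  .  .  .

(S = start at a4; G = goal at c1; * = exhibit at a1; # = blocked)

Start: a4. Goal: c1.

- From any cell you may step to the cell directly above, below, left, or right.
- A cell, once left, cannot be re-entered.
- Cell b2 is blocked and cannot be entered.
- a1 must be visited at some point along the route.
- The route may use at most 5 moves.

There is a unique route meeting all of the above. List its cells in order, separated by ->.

The budget equals the shortest possible length, so every move has to be on a shortest route through the required cells.
Route from a4: up 3 to a1, right 2 to c1 — 5 moves in all.
Check: all required cells visited; 5 ≤ 5 moves.

a4 -> a3 -> a2 -> a1 -> b1 -> c1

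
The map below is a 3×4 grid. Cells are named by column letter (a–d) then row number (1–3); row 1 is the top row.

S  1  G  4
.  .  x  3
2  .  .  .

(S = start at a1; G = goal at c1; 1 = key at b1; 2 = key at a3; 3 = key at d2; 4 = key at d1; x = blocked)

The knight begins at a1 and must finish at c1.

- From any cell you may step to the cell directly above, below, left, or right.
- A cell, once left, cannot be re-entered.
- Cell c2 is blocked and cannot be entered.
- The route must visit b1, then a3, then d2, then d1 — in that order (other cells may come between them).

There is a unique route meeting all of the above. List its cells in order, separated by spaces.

The waypoints must appear in the order b1, a3, d2, d1, with no cell reused.
Route from a1: right to b1, down to b2, left to a2, down to a3, 3× right (reaching d3), 2× up (reaching d1), left to c1 — 10 moves in all.
Check: order respected (1 at step 1, 2 at step 4, 3 at step 8, 4 at step 9).

a1 b1 b2 a2 a3 b3 c3 d3 d2 d1 c1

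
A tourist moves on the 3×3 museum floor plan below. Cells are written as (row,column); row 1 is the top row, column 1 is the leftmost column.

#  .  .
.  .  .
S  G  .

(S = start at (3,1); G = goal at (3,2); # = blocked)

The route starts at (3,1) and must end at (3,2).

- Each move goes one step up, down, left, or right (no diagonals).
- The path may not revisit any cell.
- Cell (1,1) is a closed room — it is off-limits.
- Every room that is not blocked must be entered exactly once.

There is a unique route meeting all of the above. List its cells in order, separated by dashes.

Need to visit all 8 open cells exactly once, starting at (3,1) and ending at (3,2).
Cell (1,3) has only two open neighbours ((2,3) and (1,2)), so the path must pass straight through it: one of those is the cell it's entered from and the other is where it exits.
Route from (3,1): up to (2,1), right to (2,2), up to (1,2), right to (1,3), 2× down (reaching (3,3)), left to (3,2) — 7 moves in all.
Check: all 8 open cells covered.

(3,1) - (2,1) - (2,2) - (1,2) - (1,3) - (2,3) - (3,3) - (3,2)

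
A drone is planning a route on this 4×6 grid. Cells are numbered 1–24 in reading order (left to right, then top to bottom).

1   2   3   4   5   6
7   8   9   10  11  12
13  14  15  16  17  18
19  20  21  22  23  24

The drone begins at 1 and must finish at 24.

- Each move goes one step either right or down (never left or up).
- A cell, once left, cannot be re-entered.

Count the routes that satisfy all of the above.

56

A right/down-only route from 1 to 24 makes exactly 3 down-moves and 5 right-moves in some order.
With no other constraints that would be C(8,3) = 56 routes.
That gives 56 routes.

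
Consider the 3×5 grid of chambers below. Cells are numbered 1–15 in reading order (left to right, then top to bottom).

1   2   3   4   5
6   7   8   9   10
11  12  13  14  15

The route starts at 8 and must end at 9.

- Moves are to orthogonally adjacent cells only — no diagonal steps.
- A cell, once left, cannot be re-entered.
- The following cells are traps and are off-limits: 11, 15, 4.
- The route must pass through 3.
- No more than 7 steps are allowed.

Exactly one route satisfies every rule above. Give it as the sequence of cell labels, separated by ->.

The budget equals the shortest possible length, so every move has to be on a shortest route through the required cells.
Route from 8: up to 3, left to 2, 2× down (reaching 12), 2× right (reaching 14), up to 9 — 7 moves in all.
Check: all required cells visited; 7 ≤ 7 moves.

8 -> 3 -> 2 -> 7 -> 12 -> 13 -> 14 -> 9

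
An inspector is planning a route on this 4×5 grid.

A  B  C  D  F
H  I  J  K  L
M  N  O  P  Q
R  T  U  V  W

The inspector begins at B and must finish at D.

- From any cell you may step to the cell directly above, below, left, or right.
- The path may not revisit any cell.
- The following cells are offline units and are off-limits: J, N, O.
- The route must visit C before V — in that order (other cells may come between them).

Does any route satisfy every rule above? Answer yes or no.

Even ignoring the required order, no revisit-free route from B to D manages to pass through all of C and V: branching out from B, every path either misses one of them or, having collected them, can no longer reach D without re-entering a cell.

no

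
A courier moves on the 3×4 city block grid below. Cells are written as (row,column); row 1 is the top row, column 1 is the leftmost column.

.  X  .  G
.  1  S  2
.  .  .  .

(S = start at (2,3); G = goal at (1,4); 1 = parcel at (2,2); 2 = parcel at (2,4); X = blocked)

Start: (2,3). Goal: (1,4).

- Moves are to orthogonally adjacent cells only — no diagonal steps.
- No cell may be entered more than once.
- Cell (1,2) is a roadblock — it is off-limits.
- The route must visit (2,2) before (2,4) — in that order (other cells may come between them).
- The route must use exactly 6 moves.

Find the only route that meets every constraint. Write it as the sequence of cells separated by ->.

The waypoints must appear in the order (2,2), (2,4), with no cell reused.
Route from (2,3): left to (2,2), down to (3,2), 2× right (reaching (3,4)), 2× up (reaching (1,4)) — 6 moves in all.
Check: order respected (1 at step 1, 2 at step 5); 6 moves as required.

(2,3) -> (2,2) -> (3,2) -> (3,3) -> (3,4) -> (2,4) -> (1,4)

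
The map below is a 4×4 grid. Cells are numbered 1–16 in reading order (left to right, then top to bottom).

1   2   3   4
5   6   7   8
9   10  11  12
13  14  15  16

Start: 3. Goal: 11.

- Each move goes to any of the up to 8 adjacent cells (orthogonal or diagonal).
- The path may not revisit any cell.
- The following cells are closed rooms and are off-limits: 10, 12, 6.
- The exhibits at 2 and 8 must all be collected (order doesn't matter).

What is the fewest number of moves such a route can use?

4

Any route passes through 2 and 8 in some order between 3 and 11. Summing Chebyshev distances along each leg and taking the cheapest ordering (3 → 2 → 8 → 11) gives a lower bound of 1 + 2 + 1 = 4 moves.
A route of 4 moves achieves this: 3 → 2 → 7 → 8 → 11.
Since 4 matches the lower bound, it is optimal.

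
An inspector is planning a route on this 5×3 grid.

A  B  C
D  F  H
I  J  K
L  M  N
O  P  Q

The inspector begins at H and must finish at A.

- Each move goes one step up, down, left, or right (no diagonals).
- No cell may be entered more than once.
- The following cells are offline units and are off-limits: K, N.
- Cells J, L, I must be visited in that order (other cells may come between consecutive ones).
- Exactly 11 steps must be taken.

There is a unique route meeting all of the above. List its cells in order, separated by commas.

The waypoints must appear in the order J, L, I, with no cell reused.
Route from H: up to C, left to B, 4× down (reaching P), left to O, 4× up (reaching A) — 11 moves in all.
Check: order respected (J at step 4, L at step 8, I at step 9); 11 moves as required.

H, C, B, F, J, M, P, O, L, I, D, A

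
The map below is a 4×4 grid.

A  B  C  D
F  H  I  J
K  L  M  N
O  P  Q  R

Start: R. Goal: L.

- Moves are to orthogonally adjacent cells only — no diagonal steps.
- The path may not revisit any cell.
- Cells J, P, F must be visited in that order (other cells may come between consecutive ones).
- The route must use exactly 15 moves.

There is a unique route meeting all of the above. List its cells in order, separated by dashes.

The waypoints must appear in the order J, P, F, with no cell reused.
Route from R: up 3 to D, left 1 to C, down 3 to Q, left 2 to O, up 3 to A, right 1 to B, down 2 to L — 15 moves in all.
Check: order respected (J at step 2, P at step 8, F at step 11); 15 moves as required.

R - N - J - D - C - I - M - Q - P - O - K - F - A - B - H - L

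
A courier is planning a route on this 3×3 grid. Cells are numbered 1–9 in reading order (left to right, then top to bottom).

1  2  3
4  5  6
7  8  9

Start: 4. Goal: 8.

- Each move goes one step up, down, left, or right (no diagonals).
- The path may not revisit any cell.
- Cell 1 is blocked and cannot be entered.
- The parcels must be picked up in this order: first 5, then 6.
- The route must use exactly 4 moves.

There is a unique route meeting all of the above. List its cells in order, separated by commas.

The waypoints must appear in the order 5, 6, with no cell reused.
Route from 4: 2× right (reaching 6), down to 9, left to 8 — 4 moves in all.
Check: order respected (5 at step 1, 6 at step 2); 4 moves as required.

4, 5, 6, 9, 8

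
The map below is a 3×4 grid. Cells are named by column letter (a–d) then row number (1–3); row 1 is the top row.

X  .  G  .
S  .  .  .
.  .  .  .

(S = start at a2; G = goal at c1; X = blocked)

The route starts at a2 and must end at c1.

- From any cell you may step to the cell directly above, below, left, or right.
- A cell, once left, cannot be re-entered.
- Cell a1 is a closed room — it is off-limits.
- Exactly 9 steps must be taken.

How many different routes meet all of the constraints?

Need simple routes of exactly 9 moves from a2 to c1 (Manhattan distance 3, so 3 moves are spent on a detour and 3 undoing it).
Enumerating: a2 a3 b3 b2 c2 c3 d3 d2 d1 c1 | a2 a3 b3 c3 d3 d2 c2 b2 b1 c1.
That gives 2 routes.

2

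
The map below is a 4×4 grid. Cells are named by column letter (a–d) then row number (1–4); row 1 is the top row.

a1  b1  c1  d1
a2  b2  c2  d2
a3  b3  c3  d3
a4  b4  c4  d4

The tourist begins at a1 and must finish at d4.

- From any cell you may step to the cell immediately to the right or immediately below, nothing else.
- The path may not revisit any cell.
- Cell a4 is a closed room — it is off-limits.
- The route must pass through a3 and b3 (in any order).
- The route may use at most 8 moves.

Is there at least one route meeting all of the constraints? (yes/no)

One route that works: a1 → a2 → a3 → b3 → b4 → c4 → d4.

yes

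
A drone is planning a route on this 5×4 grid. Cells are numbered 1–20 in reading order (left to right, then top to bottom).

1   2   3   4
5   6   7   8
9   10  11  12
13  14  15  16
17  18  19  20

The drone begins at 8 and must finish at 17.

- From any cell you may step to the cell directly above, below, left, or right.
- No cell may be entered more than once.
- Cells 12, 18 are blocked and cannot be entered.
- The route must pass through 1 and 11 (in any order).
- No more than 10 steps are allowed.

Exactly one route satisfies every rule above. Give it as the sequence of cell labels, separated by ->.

The budget equals the shortest possible length, so every move has to be on a shortest route through the required cells.
Route from 8: left 1 to 7, down 1 to 11, left 1 to 10, up 2 to 2, left 1 to 1, down 4 to 17 — 10 moves in all.
Check: all required cells visited; 10 ≤ 10 moves.

8 -> 7 -> 11 -> 10 -> 6 -> 2 -> 1 -> 5 -> 9 -> 13 -> 17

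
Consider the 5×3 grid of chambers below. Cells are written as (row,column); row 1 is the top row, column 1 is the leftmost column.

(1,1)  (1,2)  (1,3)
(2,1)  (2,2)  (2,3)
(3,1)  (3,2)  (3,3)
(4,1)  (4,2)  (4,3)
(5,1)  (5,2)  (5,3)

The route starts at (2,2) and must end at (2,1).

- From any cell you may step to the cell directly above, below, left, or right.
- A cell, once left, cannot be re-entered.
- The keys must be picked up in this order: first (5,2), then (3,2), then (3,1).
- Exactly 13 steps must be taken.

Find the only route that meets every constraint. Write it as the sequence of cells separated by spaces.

(2,2) (1,2) (1,3) (2,3) (3,3) (4,3) (5,3) (5,2) (5,1) (4,1) (4,2) (3,2) (3,1) (2,1)

The waypoints must appear in the order (5,2), (3,2), (3,1), with no cell reused.
Route from (2,2): up to (1,2), right to (1,3), 4× down (reaching (5,3)), 2× left (reaching (5,1)), up to (4,1), right to (4,2), up to (3,2), left to (3,1), up to (2,1) — 13 moves in all.
Check: order respected ((5,2) at step 7, (3,2) at step 11, (3,1) at step 12); 13 moves as required.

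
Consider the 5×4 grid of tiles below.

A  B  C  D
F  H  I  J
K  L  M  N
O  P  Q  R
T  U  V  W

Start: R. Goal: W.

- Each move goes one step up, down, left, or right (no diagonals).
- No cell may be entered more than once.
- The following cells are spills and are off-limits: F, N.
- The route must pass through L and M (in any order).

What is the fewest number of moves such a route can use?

Any route passes through L and M in some order between R and W. Summing Manhattan distances along each leg and taking the cheapest ordering (R → M → L → W) gives a lower bound of 2 + 1 + 4 = 7 moves.
A route of 7 moves achieves this: R → Q → M → L → P → U → V → W.
Since 7 matches the lower bound, it is optimal.

7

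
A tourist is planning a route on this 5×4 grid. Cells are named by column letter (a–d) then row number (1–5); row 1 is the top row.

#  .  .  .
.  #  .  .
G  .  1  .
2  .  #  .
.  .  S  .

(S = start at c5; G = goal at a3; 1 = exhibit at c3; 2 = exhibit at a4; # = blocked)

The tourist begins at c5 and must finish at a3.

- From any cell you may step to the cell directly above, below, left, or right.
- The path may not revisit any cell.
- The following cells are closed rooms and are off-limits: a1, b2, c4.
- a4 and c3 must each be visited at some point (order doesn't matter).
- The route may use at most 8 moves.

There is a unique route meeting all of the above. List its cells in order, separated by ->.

c5 -> d5 -> d4 -> d3 -> c3 -> b3 -> b4 -> a4 -> a3

The 8-move cap with required stops at a4, c3 leaves no slack for detours.
Route from c5: right 1 to d5, up 2 to d3, left 2 to b3, down 1 to b4, left 1 to a4, up 1 to a3 — 8 moves in all.
Check: all required cells visited; 8 ≤ 8 moves.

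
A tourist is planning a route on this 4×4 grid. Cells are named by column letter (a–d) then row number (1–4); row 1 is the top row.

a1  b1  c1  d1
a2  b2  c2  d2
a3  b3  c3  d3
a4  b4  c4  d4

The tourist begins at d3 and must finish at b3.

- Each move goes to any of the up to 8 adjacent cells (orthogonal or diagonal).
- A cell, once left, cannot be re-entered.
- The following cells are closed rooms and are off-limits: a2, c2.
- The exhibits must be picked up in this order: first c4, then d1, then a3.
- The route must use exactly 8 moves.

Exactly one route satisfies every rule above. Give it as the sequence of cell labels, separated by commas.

d3, c4, c3, d2, d1, c1, b2, a3, b3

The waypoints must appear in the order c4, d1, a3, with no cell reused.
Route from d3: down-left 1 to c4, up 1 to c3, up-right 1 to d2, up 1 to d1, left 1 to c1, down-left 2 to a3, right 1 to b3 — 8 moves in all.
Check: order respected (c4 at step 1, d1 at step 4, a3 at step 7); 8 moves as required.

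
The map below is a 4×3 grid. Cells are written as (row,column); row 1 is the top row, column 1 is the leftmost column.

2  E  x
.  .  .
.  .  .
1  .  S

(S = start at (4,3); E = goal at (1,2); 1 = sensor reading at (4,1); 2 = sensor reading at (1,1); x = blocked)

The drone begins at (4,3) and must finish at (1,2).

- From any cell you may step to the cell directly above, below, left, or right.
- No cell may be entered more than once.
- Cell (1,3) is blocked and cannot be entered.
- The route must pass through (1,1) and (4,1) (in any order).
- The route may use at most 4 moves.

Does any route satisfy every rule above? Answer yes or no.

Even ignoring the no-revisit rule, getting from (4,3) to (1,2), taking the cheapest ordering (4,3) → (4,1) → (1,1) → (1,2) needs at least 2 + 3 + 1 = 6 moves (Manhattan distance per leg), which exceeds the 4-move limit.

no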